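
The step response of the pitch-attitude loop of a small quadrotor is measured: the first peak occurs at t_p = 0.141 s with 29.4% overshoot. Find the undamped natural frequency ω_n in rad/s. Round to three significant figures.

ω_n ≈ 23.9 rad/s

ζ from %OS: ζ = |ln 0.294|/√(π²+ln²0.294) = 0.363.
From t_p = π/ω_d, ω_d = π/0.141 = 22.3 rad/s, so ω_n = ω_d/√(1−ζ²) = 23.9 rad/s.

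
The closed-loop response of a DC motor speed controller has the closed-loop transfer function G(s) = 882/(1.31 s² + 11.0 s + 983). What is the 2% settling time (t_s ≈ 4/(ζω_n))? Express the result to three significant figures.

Dividing through by 1.31: denominator becomes s² + 8.397 s + 750.4.
So ω_n = √750.4 = 27.4 rad/s and ζ = 8.397/(2·27.4) = 0.153.
t_s ≈ 4/(ζω_n) = 0.953 s.

t_s ≈ 0.953 s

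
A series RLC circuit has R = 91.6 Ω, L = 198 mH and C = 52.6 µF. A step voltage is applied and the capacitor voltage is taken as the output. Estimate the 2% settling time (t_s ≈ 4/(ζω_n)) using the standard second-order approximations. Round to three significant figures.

t_s ≈ 0.0173 s

For a series RLC circuit (capacitor voltage as output), ω_n = 1/√(LC) = 1/√(198 mH · 52.6 µF) = 310 rad/s.
ζ = (R/2)·√(C/L) = (91.6/2)·√(52.6 µF/198 mH) = 0.746.
t_s ≈ 4/(ζω_n) = 0.0173 s.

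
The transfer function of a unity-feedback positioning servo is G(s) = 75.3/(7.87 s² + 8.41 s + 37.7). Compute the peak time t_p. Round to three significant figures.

Dividing through by 7.87: denominator becomes s² + 1.069 s + 4.790.
So ω_n = √4.790 = 2.19 rad/s and ζ = 1.069/(2·2.19) = 0.244.
ω_d = ω_n√(1−ζ²) = 2.12 rad/s. t_p = π/ω_d = 1.48 s.

t_p ≈ 1.48 s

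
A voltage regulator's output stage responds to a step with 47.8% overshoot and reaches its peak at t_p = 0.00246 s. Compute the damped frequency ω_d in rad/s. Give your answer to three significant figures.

t_p = π/ω_d, so ω_d = π/0.00246 = 1280 rad/s.

ω_d ≈ 1280 rad/s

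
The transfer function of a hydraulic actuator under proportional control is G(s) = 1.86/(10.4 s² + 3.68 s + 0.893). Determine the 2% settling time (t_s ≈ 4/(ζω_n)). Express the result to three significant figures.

t_s ≈ 22.6 s

Dividing through by 10.4: denominator becomes s² + 0.3538 s + 0.08587.
So ω_n = √0.08587 = 0.293 rad/s and ζ = 0.3538/(2·0.293) = 0.604.
t_s ≈ 4/(ζω_n) = 22.6 s.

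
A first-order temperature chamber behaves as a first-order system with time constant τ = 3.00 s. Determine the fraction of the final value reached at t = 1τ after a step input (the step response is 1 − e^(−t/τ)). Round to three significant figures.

y/y_∞ ≈ 0.632

y(t)/y_∞ = 1 − e^(−t/τ) = 1 − e^(−1) = 1 − e^(−1.00) = 0.632.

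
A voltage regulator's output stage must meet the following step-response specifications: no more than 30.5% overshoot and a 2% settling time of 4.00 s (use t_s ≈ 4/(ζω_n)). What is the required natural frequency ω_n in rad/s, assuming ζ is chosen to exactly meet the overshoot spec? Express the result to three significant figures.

Inverting the overshoot relation: ζ = |ln 0.305|/√(π² + ln²0.305) = 0.354.
Then ω_n = 4/(ζ t_s) = 4/(0.354 × 4.00) = 2.83 rad/s.

ω_n ≈ 2.83 rad/s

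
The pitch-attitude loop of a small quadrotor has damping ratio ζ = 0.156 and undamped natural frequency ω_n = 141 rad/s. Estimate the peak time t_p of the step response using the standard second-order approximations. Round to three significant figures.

The damped frequency is ω_d = ω_n√(1−ζ²) = 141·√(1−0.0243) = 139 rad/s.
Peak time t_p = π/ω_d = π/139 = 0.0226 s.

t_p ≈ 0.0226 s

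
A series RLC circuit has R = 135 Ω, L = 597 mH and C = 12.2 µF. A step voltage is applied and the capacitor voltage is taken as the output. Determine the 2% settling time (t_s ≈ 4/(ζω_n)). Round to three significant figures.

For a series RLC circuit (capacitor voltage as output), ω_n = 1/√(LC) = 1/√(597 mH · 12.2 µF) = 371 rad/s.
ζ = (R/2)·√(C/L) = (135/2)·√(12.2 µF/597 mH) = 0.305.
t_s ≈ 4/(ζω_n) = 0.0354 s.

t_s ≈ 0.0354 s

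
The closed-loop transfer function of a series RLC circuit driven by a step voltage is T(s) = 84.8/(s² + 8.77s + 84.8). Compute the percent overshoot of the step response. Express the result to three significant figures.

Comparing the denominator to s² + 2ζω_n s + ω_n²: ω_n = √84.8 = 9.21 rad/s, and 2ζω_n = 8.77 so ζ = 8.77/(2·9.21) = 0.476.
Overshoot: exp(−π·0.476/√(1−0.476²)) = 0.182, i.e. 18.2%.

%OS ≈ 18.2%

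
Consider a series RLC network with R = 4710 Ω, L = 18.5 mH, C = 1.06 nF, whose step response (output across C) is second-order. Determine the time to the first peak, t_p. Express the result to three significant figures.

t_p ≈ 0.0000168 s

For a series RLC circuit (capacitor voltage as output), ω_n = 1/√(LC) = 1/√(18.5 mH · 1.06 nF) = 226000 rad/s.
ζ = (R/2)·√(C/L) = (4710/2)·√(1.06 nF/18.5 mH) = 0.564.
ω_d = 226000·√(1 − 0.564²) = 187000 rad/s. t_p = π/ω_d = 0.0000168 s.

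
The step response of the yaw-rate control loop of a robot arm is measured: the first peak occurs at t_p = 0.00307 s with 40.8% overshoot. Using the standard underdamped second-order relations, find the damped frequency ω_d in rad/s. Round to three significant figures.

ω_d ≈ 1020 rad/s

t_p = π/ω_d, so ω_d = π/0.00307 = 1020 rad/s.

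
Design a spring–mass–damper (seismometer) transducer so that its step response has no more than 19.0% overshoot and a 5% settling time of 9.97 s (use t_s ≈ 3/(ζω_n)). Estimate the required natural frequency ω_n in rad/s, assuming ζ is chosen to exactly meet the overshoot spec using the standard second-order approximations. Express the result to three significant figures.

ω_n ≈ 0.644 rad/s

From %OS = 100·exp(−πζ/√(1−ζ²)), invert to get ζ = −ln(OS)/√(π² + ln²(OS)) with OS = 0.190.
−ln 0.190 = 1.661, so ζ = 1.661/√(π² + 2.758) = 0.467.
From t_s ≈ 3/(ζω_n): ω_n = 3/(ζ·t_s) = 3/(0.467·9.97) = 0.644 rad/s.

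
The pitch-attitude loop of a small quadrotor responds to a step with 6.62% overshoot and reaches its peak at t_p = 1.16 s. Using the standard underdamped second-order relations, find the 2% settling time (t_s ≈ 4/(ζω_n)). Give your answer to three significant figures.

t_s ≈ 1.71 s

The overshoot fixes ζ = −ln(OS)/√(π²+ln²(OS)) = 0.654.
t_p = π/ω_d ⇒ ω_d = 2.71 rad/s; then ω_n = ω_d/√(1−ζ²) = 3.58 rad/s.
t_s ≈ 4/(ζω_n) = 4/(0.654·3.58) = 1.71 s.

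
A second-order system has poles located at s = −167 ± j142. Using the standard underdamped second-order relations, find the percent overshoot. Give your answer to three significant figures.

%OS ≈ 2.49%

|pole| = ω_n = √(167² + 142²) = 219 rad/s; ζ = cos θ = σ/ω_n = 0.762.
%OS = 100·exp(−πζ/√(1−ζ²)) = 2.49%.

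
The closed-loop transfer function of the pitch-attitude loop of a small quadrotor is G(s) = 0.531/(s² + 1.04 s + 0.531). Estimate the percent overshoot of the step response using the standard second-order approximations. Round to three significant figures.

%OS ≈ 4.08%

Comparing the denominator to s² + 2ζω_n s + ω_n²: ω_n = √0.531 = 0.729 rad/s, and 2ζω_n = 1.04 so ζ = 1.04/(2·0.729) = 0.714.
Overshoot: exp(−π·0.714/√(1−0.714²)) = 0.0408, i.e. 4.08%.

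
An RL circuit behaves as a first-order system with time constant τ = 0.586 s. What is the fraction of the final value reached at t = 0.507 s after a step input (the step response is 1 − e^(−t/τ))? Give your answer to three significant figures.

y(t)/y_∞ = 1 − e^(−t/τ) = 1 − e^(−0.507/0.586) = 1 − e^(−0.865) = 0.579.

y/y_∞ ≈ 0.579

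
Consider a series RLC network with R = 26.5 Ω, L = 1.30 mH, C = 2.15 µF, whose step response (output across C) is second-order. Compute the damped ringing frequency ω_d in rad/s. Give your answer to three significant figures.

For a series RLC circuit (capacitor voltage as output), ω_n = 1/√(LC) = 1/√(1.30 mH · 2.15 µF) = 18900 rad/s.
ζ = (R/2)·√(C/L) = (26.5/2)·√(2.15 µF/1.30 mH) = 0.539.
The damped frequency ω_d = ω_n√(1−ζ²) = 15900 rad/s.

ω_d ≈ 15900 rad/s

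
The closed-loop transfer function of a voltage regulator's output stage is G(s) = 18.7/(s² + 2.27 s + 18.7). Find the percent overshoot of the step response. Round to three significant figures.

%OS ≈ 42.5%

ω_n = √18.7 = 4.32 rad/s; ζ = 2.27/(2·4.32) = 0.262.
%OS = 100 e^{−πζ/√(1−ζ²)} with ζ = 0.262 gives 42.5%.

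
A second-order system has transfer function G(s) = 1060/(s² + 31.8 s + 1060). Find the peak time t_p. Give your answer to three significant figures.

ω_n = √1060 = 32.6 rad/s; ζ = 31.8/(2·32.6) = 0.488.
ω_d = 32.6·√(1 − 0.488²) = 28.4 rad/s. Then t_p = π/ω_d = 0.111 s.

t_p ≈ 0.111 s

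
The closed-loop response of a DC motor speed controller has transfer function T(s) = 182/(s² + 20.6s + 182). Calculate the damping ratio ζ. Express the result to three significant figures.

ζ ≈ 0.763

Comparing the denominator to s² + 2ζω_n s + ω_n²: ω_n = √182 = 13.5 rad/s, and 2ζω_n = 20.6 so ζ = 20.6/(2·13.5) = 0.763.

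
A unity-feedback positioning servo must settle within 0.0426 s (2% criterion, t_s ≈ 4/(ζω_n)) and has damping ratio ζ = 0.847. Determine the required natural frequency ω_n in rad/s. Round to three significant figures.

Rearranging t_s ≈ 4/(ζω_n) gives ω_n = 4/(ζ·t_s) = 4/(0.847 × 0.0426) = 111 rad/s.

ω_n ≈ 111 rad/s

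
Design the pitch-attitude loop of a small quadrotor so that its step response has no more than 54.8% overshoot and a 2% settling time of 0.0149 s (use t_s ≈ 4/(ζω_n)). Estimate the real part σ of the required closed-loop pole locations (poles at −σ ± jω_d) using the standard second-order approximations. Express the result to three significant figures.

σ ≈ 268

The settling-time spec alone fixes σ = ζω_n = 4/t_s = 4/0.0149 = 268.
(Overshoot then fixes ζ = 0.188 and hence ω_d = σ·√(1−ζ²)/ζ = 1400 rad/s.)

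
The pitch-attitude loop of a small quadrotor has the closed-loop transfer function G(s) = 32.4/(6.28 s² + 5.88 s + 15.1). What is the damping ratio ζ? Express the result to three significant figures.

ζ ≈ 0.302

Dividing through by 6.28: denominator becomes s² + 0.9363 s + 2.404.
So ω_n = √2.404 = 1.55 rad/s and ζ = 0.9363/(2·1.55) = 0.302.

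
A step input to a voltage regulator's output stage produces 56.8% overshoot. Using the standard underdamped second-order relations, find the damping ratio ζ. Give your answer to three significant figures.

ζ ≈ 0.177

Inverting the overshoot relation: ζ = |ln 0.568|/√(π² + ln²0.568) = 0.177.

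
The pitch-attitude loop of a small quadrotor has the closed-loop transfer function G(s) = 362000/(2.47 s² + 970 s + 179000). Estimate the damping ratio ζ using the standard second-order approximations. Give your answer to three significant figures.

ζ ≈ 0.729

Dividing through by 2.47: denominator becomes s² + 392.7 s + 72470.
So ω_n = √72470 = 269 rad/s and ζ = 392.7/(2·269) = 0.729.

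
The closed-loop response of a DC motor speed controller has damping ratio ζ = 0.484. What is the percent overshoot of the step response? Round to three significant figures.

For an underdamped second-order system, %OS = 100·exp(−πζ/√(1−ζ²)).
πζ/√(1−ζ²) = π·0.484/√(1−0.234) = 1.738, so %OS = 100·e^(−1.738) = 17.6%.

%OS ≈ 17.6%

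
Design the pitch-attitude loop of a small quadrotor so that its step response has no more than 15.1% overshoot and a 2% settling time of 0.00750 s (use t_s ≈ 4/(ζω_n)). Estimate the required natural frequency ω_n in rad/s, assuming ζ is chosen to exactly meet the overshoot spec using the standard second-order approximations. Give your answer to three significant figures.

ω_n ≈ 1030 rad/s

ζ = −ln(OS)/√(π² + (ln OS)²). With OS = 0.151, ln OS = −1.890 and ζ = 1.890/3.667 = 0.516.
From t_s ≈ 4/(ζω_n): ω_n = 4/(ζ·t_s) = 4/(0.516·0.00750) = 1030 rad/s.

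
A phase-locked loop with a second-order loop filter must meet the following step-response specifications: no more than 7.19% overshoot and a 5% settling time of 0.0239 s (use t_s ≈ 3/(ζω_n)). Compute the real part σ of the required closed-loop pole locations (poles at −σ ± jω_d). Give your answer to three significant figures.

σ ≈ 126

The settling-time spec alone fixes σ = ζω_n = 3/t_s = 3/0.0239 = 126.
(Overshoot then fixes ζ = 0.642 and hence ω_d = σ·√(1−ζ²)/ζ = 150 rad/s.)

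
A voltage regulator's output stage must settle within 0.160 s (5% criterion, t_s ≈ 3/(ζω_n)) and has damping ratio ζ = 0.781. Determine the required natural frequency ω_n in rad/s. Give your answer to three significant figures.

Rearranging t_s ≈ 3/(ζω_n) gives ω_n = 3/(ζ·t_s) = 3/(0.781 × 0.160) = 24.0 rad/s.

ω_n ≈ 24.0 rad/s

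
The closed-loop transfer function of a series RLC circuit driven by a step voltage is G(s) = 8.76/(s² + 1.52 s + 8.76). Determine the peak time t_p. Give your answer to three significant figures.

ω_n = √8.76 = 2.96 rad/s; ζ = 1.52/(2·2.96) = 0.257.
ω_d = ω_n√(1−ζ²) = 2.86 rad/s. Then t_p = π/ω_d = 1.10 s.

t_p ≈ 1.10 s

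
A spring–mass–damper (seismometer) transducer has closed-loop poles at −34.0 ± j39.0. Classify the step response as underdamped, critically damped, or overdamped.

underdamped

Since the poles form a complex-conjugate pair with nonzero imaginary part, the response is underdamped.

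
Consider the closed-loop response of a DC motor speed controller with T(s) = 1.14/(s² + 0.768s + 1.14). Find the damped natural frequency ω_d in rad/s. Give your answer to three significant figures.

Comparing the denominator to s² + 2ζω_n s + ω_n²: ω_n = √1.14 = 1.07 rad/s, and 2ζω_n = 0.768 so ζ = 0.768/(2·1.07) = 0.360.
The damped frequency ω_d = ω_n√(1−ζ²) = 0.996 rad/s.

ω_d ≈ 0.996 rad/s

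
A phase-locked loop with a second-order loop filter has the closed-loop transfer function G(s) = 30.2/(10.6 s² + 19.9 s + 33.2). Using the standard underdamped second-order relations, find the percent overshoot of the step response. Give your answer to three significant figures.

%OS ≈ 14.0%

Dividing through by 10.6: denominator becomes s² + 1.877 s + 3.132.
So ω_n = √3.132 = 1.77 rad/s and ζ = 1.877/(2·1.77) = 0.530.
Overshoot: exp(−π·0.530/√(1−0.530²)) = 0.140, i.e. 14.0%.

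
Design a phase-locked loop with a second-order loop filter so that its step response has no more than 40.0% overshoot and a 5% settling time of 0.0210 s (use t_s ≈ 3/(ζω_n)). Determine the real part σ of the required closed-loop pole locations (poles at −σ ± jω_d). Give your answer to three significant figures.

σ ≈ 143

The settling-time spec alone fixes σ = ζω_n = 3/t_s = 3/0.0210 = 143.
(Overshoot then fixes ζ = 0.280 and hence ω_d = σ·√(1−ζ²)/ζ = 490 rad/s.)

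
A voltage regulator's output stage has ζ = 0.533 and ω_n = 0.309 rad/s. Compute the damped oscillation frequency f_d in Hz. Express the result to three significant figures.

ω_d = ω_n√(1−ζ²) = 0.309·√0.716 = 0.261 rad/s.
f_d = ω_d/(2π) = 0.0416 Hz.

f_d ≈ 0.0416 Hz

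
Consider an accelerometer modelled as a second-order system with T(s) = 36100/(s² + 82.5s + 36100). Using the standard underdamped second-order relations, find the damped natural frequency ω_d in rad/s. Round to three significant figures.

ω_d ≈ 185 rad/s

Matching coefficients with s² + 2ζω_n s + ω_n² gives ω_n² = 36100 ⇒ ω_n = 190 rad/s, and ζ = 82.5/(2ω_n) = 0.217.
The damped frequency ω_d = ω_n√(1−ζ²) = 185 rad/s.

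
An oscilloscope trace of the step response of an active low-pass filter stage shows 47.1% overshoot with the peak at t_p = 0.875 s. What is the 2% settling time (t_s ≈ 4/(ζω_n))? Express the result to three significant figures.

ζ from %OS: ζ = |ln 0.471|/√(π²+ln²0.471) = 0.233.
t_p = π/ω_d ⇒ ω_d = 3.59 rad/s; then ω_n = ω_d/√(1−ζ²) = 3.69 rad/s.
t_s ≈ 4/(ζω_n) = 4/(0.233·3.69) = 4.65 s.

t_s ≈ 4.65 s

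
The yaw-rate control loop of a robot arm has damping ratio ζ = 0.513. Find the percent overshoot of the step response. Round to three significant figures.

%OS ≈ 15.3%

For an underdamped second-order system, %OS = 100·exp(−πζ/√(1−ζ²)).
πζ/√(1−ζ²) = π·0.513/√(1−0.263) = 1.878, so %OS = 100·e^(−1.878) = 15.3%.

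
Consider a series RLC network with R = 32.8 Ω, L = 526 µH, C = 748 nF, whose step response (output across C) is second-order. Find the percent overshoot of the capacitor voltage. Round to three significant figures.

%OS ≈ 8.44%

For a series RLC circuit (capacitor voltage as output), ω_n = 1/√(LC) = 1/√(526 µH · 748 nF) = 50400 rad/s.
ζ = (R/2)·√(C/L) = (32.8/2)·√(748 nF/526 µH) = 0.618.
%OS = 100 e^{−πζ/√(1−ζ²)} with ζ = 0.618 gives 8.44%.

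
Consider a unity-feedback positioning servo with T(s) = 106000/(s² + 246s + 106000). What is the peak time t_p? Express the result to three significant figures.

Comparing the denominator to s² + 2ζω_n s + ω_n²: ω_n = √106000 = 326 rad/s, and 2ζω_n = 246 so ζ = 246/(2·326) = 0.378.
ω_d = 326·√(1 − 0.378²) = 301 rad/s. Then t_p = π/ω_d = 0.0104 s.

t_p ≈ 0.0104 s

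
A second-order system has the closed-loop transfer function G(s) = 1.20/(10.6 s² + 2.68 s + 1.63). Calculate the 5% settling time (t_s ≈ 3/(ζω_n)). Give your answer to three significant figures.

Dividing through by 10.6: denominator becomes s² + 0.2528 s + 0.1538.
So ω_n = √0.1538 = 0.392 rad/s and ζ = 0.2528/(2·0.392) = 0.322.
t_s ≈ 3/(ζω_n) = 23.7 s.

t_s ≈ 23.7 s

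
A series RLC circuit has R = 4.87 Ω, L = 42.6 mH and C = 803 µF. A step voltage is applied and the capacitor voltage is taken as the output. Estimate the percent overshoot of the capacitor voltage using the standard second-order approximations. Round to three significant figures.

For a series RLC circuit (capacitor voltage as output), ω_n = 1/√(LC) = 1/√(42.6 mH · 803 µF) = 171 rad/s.
ζ = (R/2)·√(C/L) = (4.87/2)·√(803 µF/42.6 mH) = 0.334.
%OS = 100·exp(−πζ/√(1−ζ²)) = 32.8%.

%OS ≈ 32.8%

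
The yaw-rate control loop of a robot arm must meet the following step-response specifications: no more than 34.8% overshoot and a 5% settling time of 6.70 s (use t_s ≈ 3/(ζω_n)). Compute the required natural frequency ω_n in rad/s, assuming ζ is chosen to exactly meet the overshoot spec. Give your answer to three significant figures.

ζ = −ln(OS)/√(π² + (ln OS)²). With OS = 0.348, ln OS = −1.056 and ζ = 1.056/3.314 = 0.318.
From t_s ≈ 3/(ζω_n): ω_n = 3/(ζ·t_s) = 3/(0.318·6.70) = 1.41 rad/s.

ω_n ≈ 1.41 rad/s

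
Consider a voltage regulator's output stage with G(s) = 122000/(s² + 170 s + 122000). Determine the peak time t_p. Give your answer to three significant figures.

t_p ≈ 0.00927 s

Comparing the denominator to s² + 2ζω_n s + ω_n²: ω_n = √122000 = 349 rad/s, and 2ζω_n = 170 so ζ = 170/(2·349) = 0.243.
The damped frequency ω_d = ω_n√(1−ζ²) = 339 rad/s. Then t_p = π/ω_d = 0.00927 s.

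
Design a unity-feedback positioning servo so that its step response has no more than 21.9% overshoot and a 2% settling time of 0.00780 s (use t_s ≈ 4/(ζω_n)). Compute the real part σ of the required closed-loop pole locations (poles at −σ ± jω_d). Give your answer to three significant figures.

The settling-time spec alone fixes σ = ζω_n = 4/t_s = 4/0.00780 = 513.
(Overshoot then fixes ζ = 0.435 and hence ω_d = σ·√(1−ζ²)/ζ = 1060 rad/s.)

σ ≈ 513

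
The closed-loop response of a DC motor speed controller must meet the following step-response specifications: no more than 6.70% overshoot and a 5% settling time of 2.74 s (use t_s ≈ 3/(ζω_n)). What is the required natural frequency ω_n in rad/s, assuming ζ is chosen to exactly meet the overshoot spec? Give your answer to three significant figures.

ω_n ≈ 1.68 rad/s

Inverting the overshoot relation: ζ = |ln 0.0670|/√(π² + ln²0.0670) = 0.652.
Then ω_n = 3/(ζ t_s) = 3/(0.652 × 2.74) = 1.68 rad/s.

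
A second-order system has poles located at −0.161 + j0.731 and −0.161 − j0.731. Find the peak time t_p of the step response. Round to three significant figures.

t_p ≈ 4.30 s

t_p = π/ω_d with ω_d = 0.731 (the imaginary part), so t_p = 4.30 s.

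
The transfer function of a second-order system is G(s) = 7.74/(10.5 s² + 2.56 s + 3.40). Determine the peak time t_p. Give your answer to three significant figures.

Dividing through by 10.5: denominator becomes s² + 0.2438 s + 0.3238.
So ω_n = √0.3238 = 0.569 rad/s and ζ = 0.2438/(2·0.569) = 0.214.
ω_d = 0.569·√(1 − 0.214²) = 0.556 rad/s. t_p = π/ω_d = 5.65 s.

t_p ≈ 5.65 s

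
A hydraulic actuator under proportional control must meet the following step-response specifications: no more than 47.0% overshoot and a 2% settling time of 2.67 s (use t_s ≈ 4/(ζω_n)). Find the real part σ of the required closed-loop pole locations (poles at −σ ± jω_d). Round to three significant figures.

The settling-time spec alone fixes σ = ζω_n = 4/t_s = 4/2.67 = 1.50.
(Overshoot then fixes ζ = 0.234 and hence ω_d = σ·√(1−ζ²)/ζ = 6.23 rad/s.)

σ ≈ 1.50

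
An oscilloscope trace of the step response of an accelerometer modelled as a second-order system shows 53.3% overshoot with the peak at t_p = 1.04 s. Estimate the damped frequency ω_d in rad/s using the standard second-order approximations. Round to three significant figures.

ω_d ≈ 3.02 rad/s

t_p = π/ω_d, so ω_d = π/1.04 = 3.02 rad/s.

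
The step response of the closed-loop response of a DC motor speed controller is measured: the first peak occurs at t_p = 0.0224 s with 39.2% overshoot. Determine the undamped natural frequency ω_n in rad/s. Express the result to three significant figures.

ω_n ≈ 146 rad/s

ζ from %OS: ζ = |ln 0.392|/√(π²+ln²0.392) = 0.286.
t_p = π/ω_d ⇒ ω_d = 140 rad/s; then ω_n = ω_d/√(1−ζ²) = 146 rad/s.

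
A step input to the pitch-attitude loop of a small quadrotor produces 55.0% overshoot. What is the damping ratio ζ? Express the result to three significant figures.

Inverting the overshoot relation: ζ = |ln 0.550|/√(π² + ln²0.550) = 0.187.

ζ ≈ 0.187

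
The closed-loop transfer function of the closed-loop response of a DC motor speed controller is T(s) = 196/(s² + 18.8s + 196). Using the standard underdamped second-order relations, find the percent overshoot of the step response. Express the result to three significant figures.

Comparing the denominator to s² + 2ζω_n s + ω_n²: ω_n = √196 = 14.0 rad/s, and 2ζω_n = 18.8 so ζ = 18.8/(2·14.0) = 0.671.
%OS = 100 e^{−πζ/√(1−ζ²)} with ζ = 0.671 gives 5.81%.

%OS ≈ 5.81%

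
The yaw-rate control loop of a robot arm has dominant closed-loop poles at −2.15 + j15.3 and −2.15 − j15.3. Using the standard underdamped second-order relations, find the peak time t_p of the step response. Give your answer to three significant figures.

t_p = π/ω_d with ω_d = 15.3 (the imaginary part), so t_p = 0.205 s.

t_p ≈ 0.205 s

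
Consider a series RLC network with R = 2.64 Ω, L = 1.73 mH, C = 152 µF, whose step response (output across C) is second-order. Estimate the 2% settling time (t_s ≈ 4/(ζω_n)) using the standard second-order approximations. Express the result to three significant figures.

t_s ≈ 0.00524 s

For a series RLC circuit (capacitor voltage as output), ω_n = 1/√(LC) = 1/√(1.73 mH · 152 µF) = 1950 rad/s.
ζ = (R/2)·√(C/L) = (2.64/2)·√(152 µF/1.73 mH) = 0.391.
t_s ≈ 4/(ζω_n) = 0.00524 s.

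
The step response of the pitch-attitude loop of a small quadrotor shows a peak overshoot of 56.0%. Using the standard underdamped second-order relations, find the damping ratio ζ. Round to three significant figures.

ζ ≈ 0.181

ζ = −ln(OS)/√(π² + (ln OS)²). With OS = 0.560, ln OS = −0.5798 and ζ = 0.5798/3.195 = 0.181.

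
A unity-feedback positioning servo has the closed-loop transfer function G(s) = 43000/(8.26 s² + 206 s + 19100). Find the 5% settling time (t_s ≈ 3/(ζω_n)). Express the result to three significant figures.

Dividing through by 8.26: denominator becomes s² + 24.94 s + 2312.
So ω_n = √2312 = 48.1 rad/s and ζ = 24.94/(2·48.1) = 0.259.
t_s ≈ 3/(ζω_n) = 0.241 s.

t_s ≈ 0.241 s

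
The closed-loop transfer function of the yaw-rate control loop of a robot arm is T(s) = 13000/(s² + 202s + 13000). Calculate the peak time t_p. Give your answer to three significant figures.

t_p ≈ 0.0594 s

ω_n = √13000 = 114 rad/s; ζ = 202/(2·114) = 0.886.
The damped frequency ω_d = ω_n√(1−ζ²) = 52.9 rad/s. Then t_p = π/ω_d = 0.0594 s.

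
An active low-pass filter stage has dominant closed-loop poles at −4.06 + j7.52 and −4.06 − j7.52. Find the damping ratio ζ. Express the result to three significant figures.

|pole| = ω_n = √(4.06² + 7.52²) = 8.55 rad/s; ζ = cos θ = σ/ω_n = 0.475.

ζ ≈ 0.475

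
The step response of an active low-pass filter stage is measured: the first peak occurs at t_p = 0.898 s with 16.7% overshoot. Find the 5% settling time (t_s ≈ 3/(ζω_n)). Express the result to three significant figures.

From the overshoot, ζ = −ln(OS)/√(π²+ln²(OS)) = 0.495.
t_p = π/ω_d ⇒ ω_d = 3.50 rad/s; then ω_n = ω_d/√(1−ζ²) = 4.03 rad/s.
t_s ≈ 3/(ζω_n) = 3/(0.495·4.03) = 1.51 s.

t_s ≈ 1.51 s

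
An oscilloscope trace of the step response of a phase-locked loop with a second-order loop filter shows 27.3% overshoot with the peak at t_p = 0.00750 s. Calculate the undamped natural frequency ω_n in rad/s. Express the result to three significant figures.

ζ from %OS: ζ = |ln 0.273|/√(π²+ln²0.273) = 0.382.
From t_p = π/ω_d, ω_d = π/0.00750 = 419 rad/s, so ω_n = ω_d/√(1−ζ²) = 453 rad/s.

ω_n ≈ 453 rad/s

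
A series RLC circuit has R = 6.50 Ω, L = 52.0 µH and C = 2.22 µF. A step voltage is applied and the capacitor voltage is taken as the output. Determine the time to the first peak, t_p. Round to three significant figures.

t_p ≈ 0.0000456 s

For a series RLC circuit (capacitor voltage as output), ω_n = 1/√(LC) = 1/√(52.0 µH · 2.22 µF) = 93100 rad/s.
ζ = (R/2)·√(C/L) = (6.50/2)·√(2.22 µF/52.0 µH) = 0.672.
ω_d = 93100·√(1 − 0.672²) = 69000 rad/s. t_p = π/ω_d = 0.0000456 s.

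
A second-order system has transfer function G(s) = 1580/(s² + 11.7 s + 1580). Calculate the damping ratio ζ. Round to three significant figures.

Matching coefficients with s² + 2ζω_n s + ω_n² gives ω_n² = 1580 ⇒ ω_n = 39.7 rad/s, and ζ = 11.7/(2ω_n) = 0.147.

ζ ≈ 0.147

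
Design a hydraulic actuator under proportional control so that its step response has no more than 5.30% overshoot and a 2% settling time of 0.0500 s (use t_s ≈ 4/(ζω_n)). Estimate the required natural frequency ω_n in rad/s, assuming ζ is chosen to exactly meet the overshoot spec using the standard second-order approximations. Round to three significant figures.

From %OS = 100·exp(−πζ/√(1−ζ²)), invert to get ζ = −ln(OS)/√(π² + ln²(OS)) with OS = 0.0530.
−ln 0.0530 = 2.937, so ζ = 2.937/√(π² + 8.629) = 0.683.
From t_s ≈ 4/(ζω_n): ω_n = 4/(ζ·t_s) = 4/(0.683·0.0500) = 117 rad/s.

ω_n ≈ 117 rad/s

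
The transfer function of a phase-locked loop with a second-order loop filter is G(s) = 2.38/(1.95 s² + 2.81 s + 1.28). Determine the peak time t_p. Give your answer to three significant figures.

Dividing through by 1.95: denominator becomes s² + 1.441 s + 0.6564.
So ω_n = √0.6564 = 0.810 rad/s and ζ = 1.441/(2·0.810) = 0.889.
ω_d = 0.810·√(1 − 0.889²) = 0.371 rad/s. t_p = π/ω_d = 8.48 s.

t_p ≈ 8.48 s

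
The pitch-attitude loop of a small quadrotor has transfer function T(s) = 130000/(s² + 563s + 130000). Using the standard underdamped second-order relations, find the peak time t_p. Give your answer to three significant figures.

ω_n = √130000 = 361 rad/s; ζ = 563/(2·361) = 0.781.
The damped frequency ω_d = ω_n√(1−ζ²) = 225 rad/s. Then t_p = π/ω_d = 0.0139 s.

t_p ≈ 0.0139 s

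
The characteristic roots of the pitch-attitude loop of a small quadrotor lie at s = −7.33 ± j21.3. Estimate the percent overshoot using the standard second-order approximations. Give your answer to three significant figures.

With σ = 7.33, ω_d = 21.3: ω_n = √(σ²+ω_d²) = 22.5 rad/s, ζ = σ/ω_n = 0.325.
%OS = 100·exp(−πζ/√(1−ζ²)) = 33.9%.

%OS ≈ 33.9%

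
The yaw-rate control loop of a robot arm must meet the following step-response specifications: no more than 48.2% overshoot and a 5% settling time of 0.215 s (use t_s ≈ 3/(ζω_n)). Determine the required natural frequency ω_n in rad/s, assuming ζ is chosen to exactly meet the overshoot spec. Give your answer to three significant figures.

From %OS = 100·exp(−πζ/√(1−ζ²)), invert to get ζ = −ln(OS)/√(π² + ln²(OS)) with OS = 0.482.
−ln 0.482 = 0.7298, so ζ = 0.7298/√(π² + 0.5326) = 0.226.
From t_s ≈ 3/(ζω_n): ω_n = 3/(ζ·t_s) = 3/(0.226·0.215) = 61.7 rad/s.

ω_n ≈ 61.7 rad/s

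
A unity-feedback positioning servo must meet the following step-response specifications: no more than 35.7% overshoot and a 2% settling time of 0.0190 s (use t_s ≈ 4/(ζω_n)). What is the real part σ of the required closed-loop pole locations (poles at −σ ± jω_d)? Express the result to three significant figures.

The settling-time spec alone fixes σ = ζω_n = 4/t_s = 4/0.0190 = 211.
(Overshoot then fixes ζ = 0.312 and hence ω_d = σ·√(1−ζ²)/ζ = 642 rad/s.)

σ ≈ 211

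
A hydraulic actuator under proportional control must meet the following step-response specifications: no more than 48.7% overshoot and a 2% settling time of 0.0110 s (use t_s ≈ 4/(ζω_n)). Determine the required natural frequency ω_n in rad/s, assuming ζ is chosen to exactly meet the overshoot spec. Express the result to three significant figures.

Inverting the overshoot relation: ζ = |ln 0.487|/√(π² + ln²0.487) = 0.223.
From t_s ≈ 4/(ζω_n): ω_n = 4/(ζ·t_s) = 4/(0.223·0.0110) = 1630 rad/s.

ω_n ≈ 1630 rad/s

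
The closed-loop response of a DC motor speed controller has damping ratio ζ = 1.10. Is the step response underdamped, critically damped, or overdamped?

Since ζ = 1.10 > 1, the system is overdamped.

overdamped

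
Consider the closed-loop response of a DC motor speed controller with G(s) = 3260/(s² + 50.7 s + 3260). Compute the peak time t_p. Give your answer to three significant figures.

t_p ≈ 0.0614 s

Comparing the denominator to s² + 2ζω_n s + ω_n²: ω_n = √3260 = 57.1 rad/s, and 2ζω_n = 50.7 so ζ = 50.7/(2·57.1) = 0.444.
ω_d = ω_n√(1−ζ²) = 51.2 rad/s. Then t_p = π/ω_d = 0.0614 s.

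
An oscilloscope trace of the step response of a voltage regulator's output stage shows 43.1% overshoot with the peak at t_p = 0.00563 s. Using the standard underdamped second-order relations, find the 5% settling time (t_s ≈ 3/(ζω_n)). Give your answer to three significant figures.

t_s ≈ 0.0201 s

From the overshoot, ζ = −ln(OS)/√(π²+ln²(OS)) = 0.259.
From t_p = π/ω_d, ω_d = π/0.00563 = 558 rad/s, so ω_n = ω_d/√(1−ζ²) = 578 rad/s.
t_s ≈ 3/(ζω_n) = 3/(0.259·578) = 0.0201 s.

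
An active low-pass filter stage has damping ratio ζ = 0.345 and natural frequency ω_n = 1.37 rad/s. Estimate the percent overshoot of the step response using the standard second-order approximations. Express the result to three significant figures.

%OS ≈ 31.5%

For an underdamped second-order system, %OS = 100·exp(−πζ/√(1−ζ²)).
πζ/√(1−ζ²) = π·0.345/√(1−0.119) = 1.155, so %OS = 100·e^(−1.155) = 31.5%.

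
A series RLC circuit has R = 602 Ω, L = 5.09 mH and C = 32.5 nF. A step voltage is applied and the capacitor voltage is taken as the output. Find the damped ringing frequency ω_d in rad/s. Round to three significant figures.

For a series RLC circuit (capacitor voltage as output), ω_n = 1/√(LC) = 1/√(5.09 mH · 32.5 nF) = 77700 rad/s.
ζ = (R/2)·√(C/L) = (602/2)·√(32.5 nF/5.09 mH) = 0.761.
ω_d = ω_n√(1−ζ²) = 50500 rad/s.

ω_d ≈ 50500 rad/s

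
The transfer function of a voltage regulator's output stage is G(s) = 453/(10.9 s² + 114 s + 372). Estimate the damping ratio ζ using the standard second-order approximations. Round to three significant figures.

ζ ≈ 0.895

Dividing through by 10.9: denominator becomes s² + 10.46 s + 34.13.
So ω_n = √34.13 = 5.84 rad/s and ζ = 10.46/(2·5.84) = 0.895.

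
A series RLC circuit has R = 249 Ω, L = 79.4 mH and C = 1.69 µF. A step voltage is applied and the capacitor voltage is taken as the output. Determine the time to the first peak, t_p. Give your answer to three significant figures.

For a series RLC circuit (capacitor voltage as output), ω_n = 1/√(LC) = 1/√(79.4 mH · 1.69 µF) = 2730 rad/s.
ζ = (R/2)·√(C/L) = (249/2)·√(1.69 µF/79.4 mH) = 0.574.
The damped frequency ω_d = ω_n√(1−ζ²) = 2230 rad/s. t_p = π/ω_d = 0.00141 s.

t_p ≈ 0.00141 s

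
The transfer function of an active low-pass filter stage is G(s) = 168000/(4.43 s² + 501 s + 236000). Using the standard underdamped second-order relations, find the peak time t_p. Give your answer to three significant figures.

t_p ≈ 0.0140 s

Dividing through by 4.43: denominator becomes s² + 113.1 s + 53270.
So ω_n = √53270 = 231 rad/s and ζ = 113.1/(2·231) = 0.245.
ω_d = 231·√(1 − 0.245²) = 224 rad/s. t_p = π/ω_d = 0.0140 s.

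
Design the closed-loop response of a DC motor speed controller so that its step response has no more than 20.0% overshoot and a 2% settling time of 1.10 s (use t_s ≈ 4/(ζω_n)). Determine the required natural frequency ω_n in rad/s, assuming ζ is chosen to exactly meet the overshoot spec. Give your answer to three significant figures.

From %OS = 100·exp(−πζ/√(1−ζ²)), invert to get ζ = −ln(OS)/√(π² + ln²(OS)) with OS = 0.200.
−ln 0.200 = 1.609, so ζ = 1.609/√(π² + 2.590) = 0.456.
From t_s ≈ 4/(ζω_n): ω_n = 4/(ζ·t_s) = 4/(0.456·1.10) = 7.98 rad/s.

ω_n ≈ 7.98 rad/s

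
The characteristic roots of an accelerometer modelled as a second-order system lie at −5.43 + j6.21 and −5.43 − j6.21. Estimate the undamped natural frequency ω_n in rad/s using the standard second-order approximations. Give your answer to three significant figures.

The poles are at −σ ± jω_d with σ = 5.43 and ω_d = 6.21, so ω_n = √(σ²+ω_d²) = 8.25 rad/s and ζ = σ/ω_n = 0.658.

ω_n ≈ 8.25 rad/s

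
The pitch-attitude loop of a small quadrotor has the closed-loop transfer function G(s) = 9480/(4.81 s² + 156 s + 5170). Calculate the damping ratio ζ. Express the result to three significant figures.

Dividing through by 4.81: denominator becomes s² + 32.43 s + 1075.
So ω_n = √1075 = 32.8 rad/s and ζ = 32.43/(2·32.8) = 0.495.

ζ ≈ 0.495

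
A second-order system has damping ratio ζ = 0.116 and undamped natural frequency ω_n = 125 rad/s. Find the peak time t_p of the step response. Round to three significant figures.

The damped frequency is ω_d = ω_n√(1−ζ²) = 125·√(1−0.0135) = 124 rad/s.
Peak time t_p = π/ω_d = π/124 = 0.0253 s.

t_p ≈ 0.0253 s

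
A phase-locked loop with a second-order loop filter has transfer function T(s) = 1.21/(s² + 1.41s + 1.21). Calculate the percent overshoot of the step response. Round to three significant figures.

%OS ≈ 7.26%

ω_n = √1.21 = 1.10 rad/s; ζ = 1.41/(2·1.10) = 0.641.
%OS = 100 e^{−πζ/√(1−ζ²)} with ζ = 0.641 gives 7.26%.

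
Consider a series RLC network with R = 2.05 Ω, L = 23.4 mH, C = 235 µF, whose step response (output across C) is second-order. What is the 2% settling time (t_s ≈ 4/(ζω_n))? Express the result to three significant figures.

For a series RLC circuit (capacitor voltage as output), ω_n = 1/√(LC) = 1/√(23.4 mH · 235 µF) = 426 rad/s.
ζ = (R/2)·√(C/L) = (2.05/2)·√(235 µF/23.4 mH) = 0.103.
t_s ≈ 4/(ζω_n) = 0.0913 s.

t_s ≈ 0.0913 s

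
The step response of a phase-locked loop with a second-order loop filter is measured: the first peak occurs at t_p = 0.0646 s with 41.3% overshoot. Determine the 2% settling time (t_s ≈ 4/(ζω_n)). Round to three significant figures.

t_s ≈ 0.292 s

ζ from %OS: ζ = |ln 0.413|/√(π²+ln²0.413) = 0.271.
From t_p = π/ω_d, ω_d = π/0.0646 = 48.6 rad/s, so ω_n = ω_d/√(1−ζ²) = 50.5 rad/s.
t_s ≈ 4/(ζω_n) = 4/(0.271·50.5) = 0.292 s.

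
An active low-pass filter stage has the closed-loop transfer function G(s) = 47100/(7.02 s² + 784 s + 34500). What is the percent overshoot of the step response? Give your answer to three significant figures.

%OS ≈ 1.59%

Dividing through by 7.02: denominator becomes s² + 111.7 s + 4915.
So ω_n = √4915 = 70.1 rad/s and ζ = 111.7/(2·70.1) = 0.797.
Overshoot: exp(−π·0.797/√(1−0.797²)) = 0.0159, i.e. 1.59%.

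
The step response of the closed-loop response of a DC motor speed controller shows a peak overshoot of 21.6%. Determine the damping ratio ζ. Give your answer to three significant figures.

ζ ≈ 0.438

From %OS = 100·exp(−πζ/√(1−ζ²)), invert to get ζ = −ln(OS)/√(π² + ln²(OS)) with OS = 0.216.
−ln 0.216 = 1.532, so ζ = 1.532/√(π² + 2.348) = 0.438.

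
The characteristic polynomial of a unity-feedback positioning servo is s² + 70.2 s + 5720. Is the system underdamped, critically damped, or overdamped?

underdamped

a² − 4b = 70.2² − 4·5720 < 0 (complex roots); the system is underdamped.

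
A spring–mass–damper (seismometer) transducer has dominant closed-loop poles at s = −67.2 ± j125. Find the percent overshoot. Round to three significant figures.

With σ = 67.2, ω_d = 125: ω_n = √(σ²+ω_d²) = 142 rad/s, ζ = σ/ω_n = 0.474.
Overshoot: exp(−π·0.474/√(1−0.474²)) = 0.185, i.e. 18.5%.

%OS ≈ 18.5%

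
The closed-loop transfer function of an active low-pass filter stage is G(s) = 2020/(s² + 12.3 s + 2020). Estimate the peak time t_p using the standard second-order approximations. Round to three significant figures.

Comparing the denominator to s² + 2ζω_n s + ω_n²: ω_n = √2020 = 44.9 rad/s, and 2ζω_n = 12.3 so ζ = 12.3/(2·44.9) = 0.137.
ω_d = ω_n√(1−ζ²) = 44.5 rad/s. Then t_p = π/ω_d = 0.0706 s.

t_p ≈ 0.0706 s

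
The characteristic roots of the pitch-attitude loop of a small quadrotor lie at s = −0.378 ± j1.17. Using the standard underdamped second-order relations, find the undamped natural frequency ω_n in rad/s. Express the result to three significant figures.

With σ = 0.378, ω_d = 1.17: ω_n = √(σ²+ω_d²) = 1.23 rad/s, ζ = σ/ω_n = 0.307.

ω_n ≈ 1.23 rad/s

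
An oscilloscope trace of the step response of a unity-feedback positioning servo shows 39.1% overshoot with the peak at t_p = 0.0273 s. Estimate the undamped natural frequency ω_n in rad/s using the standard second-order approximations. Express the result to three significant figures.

ω_n ≈ 120 rad/s

The overshoot fixes ζ = −ln(OS)/√(π²+ln²(OS)) = 0.286.
t_p = π/ω_d ⇒ ω_d = 115 rad/s; then ω_n = ω_d/√(1−ζ²) = 120 rad/s.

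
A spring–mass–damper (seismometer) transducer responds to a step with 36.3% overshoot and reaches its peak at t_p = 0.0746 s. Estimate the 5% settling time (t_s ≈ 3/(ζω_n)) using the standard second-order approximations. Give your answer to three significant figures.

The overshoot fixes ζ = −ln(OS)/√(π²+ln²(OS)) = 0.307.
t_p = π/ω_d ⇒ ω_d = 42.1 rad/s; then ω_n = ω_d/√(1−ζ²) = 44.2 rad/s.
t_s ≈ 3/(ζω_n) = 3/(0.307·44.2) = 0.221 s.

t_s ≈ 0.221 s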